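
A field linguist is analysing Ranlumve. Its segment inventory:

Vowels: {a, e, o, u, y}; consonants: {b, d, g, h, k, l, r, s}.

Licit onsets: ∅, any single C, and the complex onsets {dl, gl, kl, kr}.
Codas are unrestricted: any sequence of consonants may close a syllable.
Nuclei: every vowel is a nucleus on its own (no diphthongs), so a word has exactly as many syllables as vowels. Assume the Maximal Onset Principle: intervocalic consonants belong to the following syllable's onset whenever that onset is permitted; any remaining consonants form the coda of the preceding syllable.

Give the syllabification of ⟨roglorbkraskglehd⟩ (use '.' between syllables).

Vowels present: o, o, a, e; each is a nucleus, giving 4 syllables.
Between /o/ (V1) and /o/ (V2): /gl/ — entire cluster is a permitted onset → onset /gl/, coda ∅.
Between /o/ (V2) and /a/ (V3): /rbkr/ splits as /rb/ + /kr/ (/kr/ is the longest suffix that is a licit onset).
Between /a/ (V3) and /e/ (V4): /skgl/; trying suffixes from longest down, /gl/ is the first permitted one, so coda /sk/ | onset /gl/.

ro.glorb.krask.glehd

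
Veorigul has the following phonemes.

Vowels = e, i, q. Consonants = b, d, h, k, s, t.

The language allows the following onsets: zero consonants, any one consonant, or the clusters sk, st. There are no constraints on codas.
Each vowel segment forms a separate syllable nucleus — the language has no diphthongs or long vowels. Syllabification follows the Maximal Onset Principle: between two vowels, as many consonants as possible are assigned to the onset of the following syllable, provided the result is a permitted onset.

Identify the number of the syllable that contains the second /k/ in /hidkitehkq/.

4

Nuclei (vowels): i, i, e, q → 4 syllables.
/i…i/ gap (V1→V2): /dk/ — longest licit onset from the right is /k/, leaving /d/ as coda.
/i…e/ gap (V2→V3): /t/ is a single consonant, so it becomes the next onset.
/e…q/ gap (V3→V4): /hk/; trying suffixes from longest down, /k/ is the first permitted one, so coda /h/ | onset /k/.
Putting it together: hid.ki.teh.kq.
The second /k/ is in the onset of syllable 4 (/kq/).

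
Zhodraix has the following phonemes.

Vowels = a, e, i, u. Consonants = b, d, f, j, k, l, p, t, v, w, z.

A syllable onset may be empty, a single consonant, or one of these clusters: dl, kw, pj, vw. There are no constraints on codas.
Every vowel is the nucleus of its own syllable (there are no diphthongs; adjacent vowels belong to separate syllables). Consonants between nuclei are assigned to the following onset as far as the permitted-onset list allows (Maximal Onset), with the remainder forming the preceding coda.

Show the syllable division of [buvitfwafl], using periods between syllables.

bu.vitf.wafl

The vowels are u, i, a — 3 nuclei, so 3 syllables.
Between /u/ (V1) and /i/ (V2): /v/ → onset of the next syllable (single consonants are always licit onsets).
Between /i/ (V2) and /a/ (V3): /tfw/ splits as /tf/ + /w/ (/w/ is the longest suffix that is a licit onset).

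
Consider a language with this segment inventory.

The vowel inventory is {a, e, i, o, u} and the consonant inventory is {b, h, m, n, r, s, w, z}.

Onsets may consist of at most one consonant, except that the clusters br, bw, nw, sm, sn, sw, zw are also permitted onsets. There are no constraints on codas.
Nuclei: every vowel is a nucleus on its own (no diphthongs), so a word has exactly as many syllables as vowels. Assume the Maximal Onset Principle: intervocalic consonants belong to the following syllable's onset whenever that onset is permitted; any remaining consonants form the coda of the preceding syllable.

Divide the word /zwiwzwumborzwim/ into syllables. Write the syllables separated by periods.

zwiw.zwum.bor.zwim

The vowels are i, u, o, i — 4 nuclei, so 4 syllables.
σ1/σ2 boundary: /wzw/; trying suffixes from longest down, /zw/ is the first permitted one, so coda /w/ | onset /zw/.
σ2/σ3 boundary: /mb/ — longest licit onset from the right is /b/, leaving /m/ as coda.
σ3/σ4 boundary: /rzw/; trying suffixes from longest down, /zw/ is the first permitted one, so coda /r/ | onset /zw/.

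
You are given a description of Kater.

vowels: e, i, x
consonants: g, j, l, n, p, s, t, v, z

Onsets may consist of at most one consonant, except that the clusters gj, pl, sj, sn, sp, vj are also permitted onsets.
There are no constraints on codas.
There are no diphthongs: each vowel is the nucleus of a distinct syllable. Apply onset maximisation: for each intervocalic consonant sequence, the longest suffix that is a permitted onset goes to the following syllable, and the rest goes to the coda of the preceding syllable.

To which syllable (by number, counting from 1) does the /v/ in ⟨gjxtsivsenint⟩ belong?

2

Nuclei (vowels): x, i, e, i → 4 syllables.
σ1/σ2 boundary: /ts/; trying suffixes from longest down, /s/ is the first permitted one, so coda /t/ | onset /s/.
σ2/σ3 boundary: /vs/ splits as /v/ + /s/ (/s/ is the longest suffix that is a licit onset).
σ3/σ4 boundary: /n/ → onset of the next syllable (single consonants are always licit onsets).
Putting it together: gjxt.siv.se.nint.
The /v/ is in the coda of syllable 2 (/siv/).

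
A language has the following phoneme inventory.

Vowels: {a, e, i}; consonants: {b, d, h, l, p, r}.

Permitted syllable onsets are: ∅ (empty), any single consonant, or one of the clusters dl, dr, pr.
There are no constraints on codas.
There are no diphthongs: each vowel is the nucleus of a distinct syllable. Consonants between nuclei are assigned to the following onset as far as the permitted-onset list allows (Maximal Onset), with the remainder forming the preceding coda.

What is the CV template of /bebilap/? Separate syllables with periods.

CV.CV.CVC

The vowels are e, i, a — 3 nuclei, so 3 syllables.
V1 /e/ – V2 /i/: /b/ → onset of the next syllable (single consonants are always licit onsets).
V2 /i/ – V3 /a/: /l/ → onset of the next syllable (single consonants are always licit onsets).
Syllabification: be.bi.lap.
Mapping each syllable to C/V: /be/ → CV, /bi/ → CV, /lap/ → CVC.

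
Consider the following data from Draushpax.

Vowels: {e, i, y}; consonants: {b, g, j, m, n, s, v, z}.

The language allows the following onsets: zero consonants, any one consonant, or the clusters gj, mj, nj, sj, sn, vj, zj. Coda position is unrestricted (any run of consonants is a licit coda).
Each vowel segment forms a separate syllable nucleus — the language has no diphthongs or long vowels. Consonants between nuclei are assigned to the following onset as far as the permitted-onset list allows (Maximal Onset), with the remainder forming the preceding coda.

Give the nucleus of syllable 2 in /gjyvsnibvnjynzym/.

Nuclei (vowels): y, i, y, y → 4 syllables.
The second nucleus (vowel 2 from the left) is /i/.

i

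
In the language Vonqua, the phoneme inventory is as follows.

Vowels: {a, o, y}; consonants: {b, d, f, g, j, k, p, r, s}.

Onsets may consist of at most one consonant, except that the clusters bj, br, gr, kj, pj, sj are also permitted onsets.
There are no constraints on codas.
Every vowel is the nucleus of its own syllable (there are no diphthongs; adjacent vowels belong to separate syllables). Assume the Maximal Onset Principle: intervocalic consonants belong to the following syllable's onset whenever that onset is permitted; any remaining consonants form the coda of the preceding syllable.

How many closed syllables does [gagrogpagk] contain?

2

Vowels present: a, o, a; each is a nucleus, giving 3 syllables.
Between /a/ (V1) and /o/ (V2): /gr/ — entire cluster is a permitted onset → onset /gr/, coda ∅.
Between /o/ (V2) and /a/ (V3): /gp/ — longest licit onset from the right is /p/, leaving /g/ as coda.
So the parse is ga.grog.pagk.
Classifying each syllable: /ga/ (open), /grog/ (closed), /pagk/ (closed).
Closed syllables: 2.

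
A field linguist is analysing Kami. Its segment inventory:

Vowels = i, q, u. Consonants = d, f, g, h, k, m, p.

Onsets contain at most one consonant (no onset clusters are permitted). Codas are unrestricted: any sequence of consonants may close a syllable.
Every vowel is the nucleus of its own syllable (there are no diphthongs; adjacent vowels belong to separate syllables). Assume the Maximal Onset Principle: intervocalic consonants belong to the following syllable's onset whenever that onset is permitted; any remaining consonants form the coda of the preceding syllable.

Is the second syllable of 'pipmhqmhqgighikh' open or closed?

The vowels are i, q, q, i, i — 5 nuclei, so 5 syllables.
/i…q/ gap (V1→V2): /pmh/ splits as /pm/ + /h/ (/h/ is the longest suffix that is a licit onset).
/q…q/ gap (V2→V3): /mh/; trying suffixes from longest down, /h/ is the first permitted one, so coda /m/ | onset /h/.
/q…i/ gap (V3→V4): /g/ is a single consonant, so it becomes the next onset.
/i…i/ gap (V4→V5): cluster /gh/ — the longest permitted-onset suffix is /h/; onset = /h/, preceding coda = /g/.
Putting it together: pipm.hqm.hq.gig.hikh.
Syllable 2 is /hqm/ with coda /m/, so it is closed.

closed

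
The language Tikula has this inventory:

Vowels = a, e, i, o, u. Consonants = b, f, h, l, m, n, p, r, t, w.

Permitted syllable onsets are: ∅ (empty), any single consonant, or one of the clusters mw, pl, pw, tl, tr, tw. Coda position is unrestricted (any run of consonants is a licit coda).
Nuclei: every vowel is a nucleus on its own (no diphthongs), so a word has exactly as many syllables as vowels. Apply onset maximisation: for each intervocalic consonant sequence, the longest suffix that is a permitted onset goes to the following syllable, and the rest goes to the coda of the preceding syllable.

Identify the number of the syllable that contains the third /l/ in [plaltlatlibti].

The vowels are a, a, i, i — 4 nuclei, so 4 syllables.
V1 /a/ – V2 /a/: cluster /ltl/ — the longest permitted-onset suffix is /tl/; onset = /tl/, preceding coda = /l/.
V2 /a/ – V3 /i/: /tl/ — entire cluster is a permitted onset → onset /tl/, coda ∅.
V3 /i/ – V4 /i/: /bt/ — longest licit onset from the right is /t/, leaving /b/ as coda.
So the parse is plal.tla.tlib.ti.
The third /l/ is in the onset of syllable 2 (/tla/).

2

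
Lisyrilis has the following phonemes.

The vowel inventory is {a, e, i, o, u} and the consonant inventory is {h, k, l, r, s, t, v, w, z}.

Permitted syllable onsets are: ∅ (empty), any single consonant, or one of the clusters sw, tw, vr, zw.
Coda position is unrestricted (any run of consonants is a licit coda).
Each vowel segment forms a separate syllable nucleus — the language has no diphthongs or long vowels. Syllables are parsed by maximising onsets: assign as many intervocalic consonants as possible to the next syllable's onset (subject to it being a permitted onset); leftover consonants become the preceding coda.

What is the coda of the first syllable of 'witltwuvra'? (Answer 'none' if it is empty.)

Vowels present: i, u, a; each is a nucleus, giving 3 syllables.
/i…u/ gap (V1→V2): /tltw/ splits as /tl/ + /tw/ (/tw/ is the longest suffix that is a licit onset).
/u…a/ gap (V2→V3): /vr/ is a licit onset in full, so it all attaches to the next syllable.
So the parse is witl.twu.vra.
Syllable 1 is /witl/: onset /w/, nucleus /i/, coda /tl/.

tl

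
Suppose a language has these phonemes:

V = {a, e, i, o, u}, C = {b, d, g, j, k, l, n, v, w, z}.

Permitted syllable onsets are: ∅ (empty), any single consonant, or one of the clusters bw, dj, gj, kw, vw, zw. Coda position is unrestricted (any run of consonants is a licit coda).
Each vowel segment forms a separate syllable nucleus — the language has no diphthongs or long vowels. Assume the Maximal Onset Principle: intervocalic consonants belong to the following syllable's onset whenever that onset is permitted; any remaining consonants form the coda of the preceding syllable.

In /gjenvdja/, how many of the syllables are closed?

Vowels present: e, a; each is a nucleus, giving 2 syllables.
V1 /e/ – V2 /a/: /nvdj/ — longest licit onset from the right is /dj/, leaving /nv/ as coda.
Syllabification: gjenv.dja.
Classifying each syllable: /gjenv/ (closed), /dja/ (open).
Closed syllables: 1.

1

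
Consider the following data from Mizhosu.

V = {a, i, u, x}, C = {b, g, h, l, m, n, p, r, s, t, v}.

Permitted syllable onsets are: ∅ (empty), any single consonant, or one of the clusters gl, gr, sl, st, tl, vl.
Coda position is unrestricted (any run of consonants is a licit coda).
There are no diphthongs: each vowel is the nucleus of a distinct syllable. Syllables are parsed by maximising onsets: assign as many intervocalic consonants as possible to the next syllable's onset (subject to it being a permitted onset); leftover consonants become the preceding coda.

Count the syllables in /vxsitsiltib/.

Vowels present: x, i, i, i; each is a nucleus, giving 4 syllables.

4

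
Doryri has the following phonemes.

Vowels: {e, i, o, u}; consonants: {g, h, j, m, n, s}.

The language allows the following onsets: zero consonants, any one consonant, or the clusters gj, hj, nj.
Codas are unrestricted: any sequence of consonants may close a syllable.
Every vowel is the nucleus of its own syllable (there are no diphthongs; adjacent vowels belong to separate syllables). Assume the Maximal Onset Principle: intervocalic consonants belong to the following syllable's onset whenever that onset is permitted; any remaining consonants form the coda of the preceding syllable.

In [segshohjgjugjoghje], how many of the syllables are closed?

Vowels present: e, o, u, o, e; each is a nucleus, giving 5 syllables.
σ1/σ2 boundary: /gsh/ — longest licit onset from the right is /h/, leaving /gs/ as coda.
σ2/σ3 boundary: /hjgj/ splits as /hj/ + /gj/ (/gj/ is the longest suffix that is a licit onset).
σ3/σ4 boundary: cluster /gj/ — /gj/ is itself a permitted onset, so the whole cluster goes right; preceding coda = ∅.
σ4/σ5 boundary: cluster /ghj/ — the longest permitted-onset suffix is /hj/; onset = /hj/, preceding coda = /g/.
Syllabification: segs.hohj.gju.gjog.hje.
Classifying each syllable: /segs/ (closed), /hohj/ (closed), /gju/ (open), /gjog/ (closed), /hje/ (open).
Closed syllables: 3.

3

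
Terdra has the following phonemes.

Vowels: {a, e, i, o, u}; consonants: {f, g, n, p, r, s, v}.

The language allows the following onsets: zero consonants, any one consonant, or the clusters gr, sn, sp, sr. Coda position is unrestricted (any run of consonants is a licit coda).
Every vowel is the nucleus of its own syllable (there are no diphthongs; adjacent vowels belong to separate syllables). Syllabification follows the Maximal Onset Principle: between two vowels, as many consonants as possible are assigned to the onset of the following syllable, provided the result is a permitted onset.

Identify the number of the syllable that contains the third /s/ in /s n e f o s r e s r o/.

4

Vowels present: e, o, e, o; each is a nucleus, giving 4 syllables.
σ1/σ2 boundary: /f/ → onset of the next syllable (single consonants are always licit onsets).
σ2/σ3 boundary: /sr/ — entire cluster is a permitted onset → onset /sr/, coda ∅.
σ3/σ4 boundary: /sr/ — entire cluster is a permitted onset → onset /sr/, coda ∅.
So the parse is sne.fo.sre.sro.
The third /s/ is in the onset of syllable 4 (/sro/).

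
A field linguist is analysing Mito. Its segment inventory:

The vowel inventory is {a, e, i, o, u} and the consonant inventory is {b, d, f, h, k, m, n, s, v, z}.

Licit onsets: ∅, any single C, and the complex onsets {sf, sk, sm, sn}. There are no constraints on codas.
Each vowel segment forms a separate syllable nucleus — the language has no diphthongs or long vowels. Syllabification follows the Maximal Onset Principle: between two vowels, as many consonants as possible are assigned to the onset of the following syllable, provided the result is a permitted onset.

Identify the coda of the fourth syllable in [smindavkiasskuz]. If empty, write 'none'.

The vowels are i, a, i, a, u — 5 nuclei, so 5 syllables.
V1 /i/ – V2 /a/: cluster /nd/ — the longest permitted-onset suffix is /d/; onset = /d/, preceding coda = /n/.
V2 /a/ – V3 /i/: /vk/; trying suffixes from longest down, /k/ is the first permitted one, so coda /v/ | onset /k/.
V3 /i/ – V4 /a/: nothing intervenes; syllable break is V.V.
V4 /a/ – V5 /u/: cluster /ssk/ — the longest permitted-onset suffix is /sk/; onset = /sk/, preceding coda = /s/.
So the parse is smin.dav.ki.as.skuz.
Syllable 4 is /as/: onset ∅, nucleus /a/, coda /s/.

s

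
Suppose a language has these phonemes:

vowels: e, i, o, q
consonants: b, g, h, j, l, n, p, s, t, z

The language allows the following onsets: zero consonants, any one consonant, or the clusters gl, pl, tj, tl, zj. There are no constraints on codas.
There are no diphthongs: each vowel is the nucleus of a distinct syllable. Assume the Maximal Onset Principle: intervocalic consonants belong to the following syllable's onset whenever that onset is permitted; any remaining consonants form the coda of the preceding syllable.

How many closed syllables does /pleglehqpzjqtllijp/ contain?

Nuclei (vowels): e, e, q, q, i → 5 syllables.
V1 /e/ – V2 /e/: /gl/ is a licit onset in full, so it all attaches to the next syllable.
V2 /e/ – V3 /q/: /h/ → onset of the next syllable (single consonants are always licit onsets).
V3 /q/ – V4 /q/: /pzj/; trying suffixes from longest down, /zj/ is the first permitted one, so coda /p/ | onset /zj/.
V4 /q/ – V5 /i/: cluster /tll/ — the longest permitted-onset suffix is /l/; onset = /l/, preceding coda = /tl/.
Putting it together: ple.gle.hqp.zjqtl.lijp.
Classifying each syllable: /ple/ (open), /gle/ (open), /hqp/ (closed), /zjqtl/ (closed), /lijp/ (closed).
Closed syllables: 3.

3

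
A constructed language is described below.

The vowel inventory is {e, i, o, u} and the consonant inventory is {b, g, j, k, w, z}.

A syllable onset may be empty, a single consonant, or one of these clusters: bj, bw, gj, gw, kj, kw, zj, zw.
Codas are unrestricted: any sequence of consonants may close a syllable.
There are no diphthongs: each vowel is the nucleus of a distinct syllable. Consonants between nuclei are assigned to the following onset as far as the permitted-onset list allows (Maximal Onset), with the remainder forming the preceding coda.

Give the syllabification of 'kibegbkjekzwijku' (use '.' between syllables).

ki.begb.kjek.zwij.ku

The vowels are i, e, e, i, u — 5 nuclei, so 5 syllables.
V1 /i/ – V2 /e/: just /b/ — single C goes to the following onset.
V2 /e/ – V3 /e/: cluster /gbkj/ — the longest permitted-onset suffix is /kj/; onset = /kj/, preceding coda = /gb/.
V3 /e/ – V4 /i/: /kzw/; trying suffixes from longest down, /zw/ is the first permitted one, so coda /k/ | onset /zw/.
V4 /i/ – V5 /u/: /jk/; trying suffixes from longest down, /k/ is the first permitted one, so coda /j/ | onset /k/.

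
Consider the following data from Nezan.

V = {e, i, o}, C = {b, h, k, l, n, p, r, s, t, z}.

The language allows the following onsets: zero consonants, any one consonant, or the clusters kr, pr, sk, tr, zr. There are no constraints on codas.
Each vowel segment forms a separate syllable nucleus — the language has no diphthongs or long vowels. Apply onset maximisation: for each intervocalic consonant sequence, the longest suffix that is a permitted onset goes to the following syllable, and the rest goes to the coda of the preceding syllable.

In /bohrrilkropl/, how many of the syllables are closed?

3

Vowels present: o, i, o; each is a nucleus, giving 3 syllables.
/o…i/ gap (V1→V2): /hrr/ — longest licit onset from the right is /r/, leaving /hr/ as coda.
/i…o/ gap (V2→V3): /lkr/; trying suffixes from longest down, /kr/ is the first permitted one, so coda /l/ | onset /kr/.
Putting it together: bohr.ril.kropl.
Classifying each syllable: /bohr/ (closed), /ril/ (closed), /kropl/ (closed).
Closed syllables: 3.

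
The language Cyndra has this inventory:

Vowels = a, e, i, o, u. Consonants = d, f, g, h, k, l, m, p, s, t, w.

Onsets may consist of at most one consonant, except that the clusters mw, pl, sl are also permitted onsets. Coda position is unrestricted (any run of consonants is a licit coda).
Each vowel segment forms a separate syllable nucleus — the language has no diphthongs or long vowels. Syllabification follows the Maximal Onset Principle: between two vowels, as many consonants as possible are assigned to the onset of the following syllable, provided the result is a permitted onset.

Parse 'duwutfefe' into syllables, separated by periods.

du.wut.fe.fe

Nuclei (vowels): u, u, e, e → 4 syllables.
Between /u/ (V1) and /u/ (V2): /w/ is a single consonant, so it becomes the next onset.
Between /u/ (V2) and /e/ (V3): /tf/ — longest licit onset from the right is /f/, leaving /t/ as coda.
Between /e/ (V3) and /e/ (V4): just /f/ — single C goes to the following onset.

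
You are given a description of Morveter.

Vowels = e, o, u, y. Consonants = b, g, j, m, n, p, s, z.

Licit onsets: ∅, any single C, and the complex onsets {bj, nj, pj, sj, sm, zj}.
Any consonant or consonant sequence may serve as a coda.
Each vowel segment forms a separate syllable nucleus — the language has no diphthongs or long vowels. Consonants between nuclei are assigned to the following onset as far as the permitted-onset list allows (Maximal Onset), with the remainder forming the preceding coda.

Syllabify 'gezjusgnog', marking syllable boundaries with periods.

ge.zjusg.nog

Vowels present: e, u, o; each is a nucleus, giving 3 syllables.
σ1/σ2 boundary: /zj/ — entire cluster is a permitted onset → onset /zj/, coda ∅.
σ2/σ3 boundary: /sgn/ — longest licit onset from the right is /n/, leaving /sg/ as coda.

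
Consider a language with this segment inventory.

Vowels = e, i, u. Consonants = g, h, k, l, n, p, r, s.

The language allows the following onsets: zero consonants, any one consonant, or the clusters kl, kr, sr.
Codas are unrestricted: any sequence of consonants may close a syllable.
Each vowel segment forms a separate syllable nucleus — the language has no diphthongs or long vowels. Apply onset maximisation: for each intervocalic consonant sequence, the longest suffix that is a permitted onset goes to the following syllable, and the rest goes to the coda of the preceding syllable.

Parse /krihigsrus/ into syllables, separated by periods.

Nuclei (vowels): i, i, u → 3 syllables.
Between /i/ (V1) and /i/ (V2): /h/ → onset of the next syllable (single consonants are always licit onsets).
Between /i/ (V2) and /u/ (V3): /gsr/; trying suffixes from longest down, /sr/ is the first permitted one, so coda /g/ | onset /sr/.

kri.hig.srus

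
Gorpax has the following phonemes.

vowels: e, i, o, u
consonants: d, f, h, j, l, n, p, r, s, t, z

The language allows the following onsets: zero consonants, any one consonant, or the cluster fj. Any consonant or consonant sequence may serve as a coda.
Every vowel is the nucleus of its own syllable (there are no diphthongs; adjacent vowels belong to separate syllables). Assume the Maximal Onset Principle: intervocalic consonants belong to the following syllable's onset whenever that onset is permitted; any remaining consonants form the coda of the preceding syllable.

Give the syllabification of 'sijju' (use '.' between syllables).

The vowels are i, u — 2 nuclei, so 2 syllables.
Between /i/ (V1) and /u/ (V2): /jj/; trying suffixes from longest down, /j/ is the first permitted one, so coda /j/ | onset /j/.

sij.ju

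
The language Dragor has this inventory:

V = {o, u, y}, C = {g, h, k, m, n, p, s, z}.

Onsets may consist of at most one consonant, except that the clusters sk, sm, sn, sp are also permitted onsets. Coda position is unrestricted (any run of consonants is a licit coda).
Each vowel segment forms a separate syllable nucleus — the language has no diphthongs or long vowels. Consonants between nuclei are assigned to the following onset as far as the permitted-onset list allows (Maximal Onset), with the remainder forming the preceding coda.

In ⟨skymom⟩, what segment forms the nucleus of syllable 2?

Vowels present: y, o; each is a nucleus, giving 2 syllables.
The second nucleus (vowel 2 from the left) is /o/.

o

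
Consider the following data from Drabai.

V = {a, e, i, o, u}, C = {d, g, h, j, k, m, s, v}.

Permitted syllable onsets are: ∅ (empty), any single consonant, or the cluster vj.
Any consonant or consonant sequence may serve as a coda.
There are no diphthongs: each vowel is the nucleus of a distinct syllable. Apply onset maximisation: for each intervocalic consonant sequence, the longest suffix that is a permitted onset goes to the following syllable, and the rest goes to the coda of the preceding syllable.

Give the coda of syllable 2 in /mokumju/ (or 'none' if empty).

Nuclei (vowels): o, u, u → 3 syllables.
/o…u/ gap (V1→V2): just /k/ — single C goes to the following onset.
/u…u/ gap (V2→V3): cluster /mj/ — the longest permitted-onset suffix is /j/; onset = /j/, preceding coda = /m/.
Syllabification: mo.kum.ju.
Syllable 2 is /kum/: onset /k/, nucleus /u/, coda /m/.

m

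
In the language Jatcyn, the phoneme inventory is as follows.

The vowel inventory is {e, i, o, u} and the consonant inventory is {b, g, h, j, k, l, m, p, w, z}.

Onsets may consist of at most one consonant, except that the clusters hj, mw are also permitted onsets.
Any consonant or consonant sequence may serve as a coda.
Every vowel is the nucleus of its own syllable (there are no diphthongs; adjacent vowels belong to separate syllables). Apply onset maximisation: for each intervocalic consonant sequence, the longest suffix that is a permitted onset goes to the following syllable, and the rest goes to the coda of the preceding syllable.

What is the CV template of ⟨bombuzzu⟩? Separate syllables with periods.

The vowels are o, u, u — 3 nuclei, so 3 syllables.
/o…u/ gap (V1→V2): /mb/ — longest licit onset from the right is /b/, leaving /m/ as coda.
/u…u/ gap (V2→V3): /zz/ splits as /z/ + /z/ (/z/ is the longest suffix that is a licit onset).
Result: bom.buz.zu.
Mapping each syllable to C/V: /bom/ → CVC, /buz/ → CVC, /zu/ → CV.

CVC.CVC.CV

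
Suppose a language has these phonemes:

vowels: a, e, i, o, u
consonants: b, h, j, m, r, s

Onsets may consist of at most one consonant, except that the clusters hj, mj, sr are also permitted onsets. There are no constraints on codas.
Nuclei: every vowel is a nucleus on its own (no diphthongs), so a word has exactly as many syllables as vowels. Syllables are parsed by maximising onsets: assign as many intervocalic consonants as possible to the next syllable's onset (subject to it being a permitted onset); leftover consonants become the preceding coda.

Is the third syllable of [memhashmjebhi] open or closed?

closed

Vowels present: e, a, e, i; each is a nucleus, giving 4 syllables.
Between /e/ (V1) and /a/ (V2): cluster /mh/ — the longest permitted-onset suffix is /h/; onset = /h/, preceding coda = /m/.
Between /a/ (V2) and /e/ (V3): /shmj/ splits as /sh/ + /mj/ (/mj/ is the longest suffix that is a licit onset).
Between /e/ (V3) and /i/ (V4): cluster /bh/ — the longest permitted-onset suffix is /h/; onset = /h/, preceding coda = /b/.
Result: mem.hash.mjeb.hi.
Syllable 3 is /mjeb/ with coda /b/, so it is closed.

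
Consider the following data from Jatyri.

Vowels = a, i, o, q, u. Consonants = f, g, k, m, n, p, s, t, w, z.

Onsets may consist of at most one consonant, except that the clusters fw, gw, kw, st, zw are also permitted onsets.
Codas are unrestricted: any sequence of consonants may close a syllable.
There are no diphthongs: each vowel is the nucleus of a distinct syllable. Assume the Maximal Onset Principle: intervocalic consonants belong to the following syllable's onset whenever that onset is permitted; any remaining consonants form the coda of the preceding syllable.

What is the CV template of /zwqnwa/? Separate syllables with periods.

Vowels present: q, a; each is a nucleus, giving 2 syllables.
V1 /q/ – V2 /a/: /nw/ — longest licit onset from the right is /w/, leaving /n/ as coda.
So the parse is zwqn.wa.
Mapping each syllable to C/V: /zwqn/ → CCVC, /wa/ → CV.

CCVC.CV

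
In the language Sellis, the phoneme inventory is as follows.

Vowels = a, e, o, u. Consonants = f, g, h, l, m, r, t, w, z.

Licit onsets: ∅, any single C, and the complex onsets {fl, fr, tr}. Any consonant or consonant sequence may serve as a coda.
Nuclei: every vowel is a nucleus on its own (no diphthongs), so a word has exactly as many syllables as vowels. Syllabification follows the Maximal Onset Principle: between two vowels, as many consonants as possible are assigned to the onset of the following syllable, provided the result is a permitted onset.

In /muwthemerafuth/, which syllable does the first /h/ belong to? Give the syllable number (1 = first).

Nuclei (vowels): u, e, e, a, u → 5 syllables.
/u…e/ gap (V1→V2): cluster /wth/ — the longest permitted-onset suffix is /h/; onset = /h/, preceding coda = /wt/.
/e…e/ gap (V2→V3): just /m/ — single C goes to the following onset.
/e…a/ gap (V3→V4): /r/ is a single consonant, so it becomes the next onset.
/a…u/ gap (V4→V5): /f/ → onset of the next syllable (single consonants are always licit onsets).
So the parse is muwt.he.me.ra.futh.
The first /h/ is in the onset of syllable 2 (/he/).

2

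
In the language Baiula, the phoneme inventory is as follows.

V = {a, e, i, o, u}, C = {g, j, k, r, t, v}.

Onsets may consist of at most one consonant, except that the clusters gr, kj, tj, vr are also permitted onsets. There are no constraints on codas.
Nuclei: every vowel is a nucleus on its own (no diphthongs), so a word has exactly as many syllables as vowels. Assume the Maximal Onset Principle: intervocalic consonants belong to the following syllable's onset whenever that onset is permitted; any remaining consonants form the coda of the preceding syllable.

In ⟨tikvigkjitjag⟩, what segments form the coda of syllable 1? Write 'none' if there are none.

k

The vowels are i, i, i, a — 4 nuclei, so 4 syllables.
/i…i/ gap (V1→V2): cluster /kv/ — the longest permitted-onset suffix is /v/; onset = /v/, preceding coda = /k/.
/i…i/ gap (V2→V3): /gkj/ — longest licit onset from the right is /kj/, leaving /g/ as coda.
/i…a/ gap (V3→V4): /tj/ — entire cluster is a permitted onset → onset /tj/, coda ∅.
Result: tik.vig.kji.tjag.
Syllable 1 is /tik/: onset /t/, nucleus /i/, coda /k/.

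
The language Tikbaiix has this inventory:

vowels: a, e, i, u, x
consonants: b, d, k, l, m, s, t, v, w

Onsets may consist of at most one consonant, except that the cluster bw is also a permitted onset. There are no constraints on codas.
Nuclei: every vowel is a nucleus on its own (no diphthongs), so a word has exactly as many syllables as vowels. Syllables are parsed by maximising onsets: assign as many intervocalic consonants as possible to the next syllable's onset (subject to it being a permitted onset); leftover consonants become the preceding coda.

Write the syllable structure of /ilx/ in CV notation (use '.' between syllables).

Vowels present: i, x; each is a nucleus, giving 2 syllables.
V1 /i/ – V2 /x/: just /l/ — single C goes to the following onset.
Putting it together: i.lx.
Mapping each syllable to C/V: /i/ → V, /lx/ → CV.

V.CV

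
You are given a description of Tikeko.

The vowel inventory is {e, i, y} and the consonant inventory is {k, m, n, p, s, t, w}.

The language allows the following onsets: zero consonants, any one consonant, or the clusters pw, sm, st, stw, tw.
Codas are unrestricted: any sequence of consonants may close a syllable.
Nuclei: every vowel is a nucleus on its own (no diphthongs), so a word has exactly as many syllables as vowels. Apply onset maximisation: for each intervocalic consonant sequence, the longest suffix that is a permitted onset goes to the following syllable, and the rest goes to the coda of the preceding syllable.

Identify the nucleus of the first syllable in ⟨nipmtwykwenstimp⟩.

Nuclei (vowels): i, y, e, i → 4 syllables.
The first nucleus (vowel 1 from the left) is /i/.

i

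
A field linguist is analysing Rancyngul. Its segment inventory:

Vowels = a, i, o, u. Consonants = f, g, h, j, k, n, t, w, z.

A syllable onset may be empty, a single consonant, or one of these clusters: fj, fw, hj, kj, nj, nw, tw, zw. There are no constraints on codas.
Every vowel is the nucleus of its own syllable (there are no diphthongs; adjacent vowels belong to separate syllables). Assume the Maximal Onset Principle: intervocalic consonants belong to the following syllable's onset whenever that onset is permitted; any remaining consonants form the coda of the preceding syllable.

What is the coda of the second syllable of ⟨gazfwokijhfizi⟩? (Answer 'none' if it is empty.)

none

The vowels are a, o, i, i, i — 5 nuclei, so 5 syllables.
Between /a/ (V1) and /o/ (V2): cluster /zfw/ — the longest permitted-onset suffix is /fw/; onset = /fw/, preceding coda = /z/.
Between /o/ (V2) and /i/ (V3): /k/ is a single consonant, so it becomes the next onset.
Between /i/ (V3) and /i/ (V4): /jhf/; trying suffixes from longest down, /f/ is the first permitted one, so coda /jh/ | onset /f/.
Between /i/ (V4) and /i/ (V5): /z/ → onset of the next syllable (single consonants are always licit onsets).
So the parse is gaz.fwo.kijh.fi.zi.
Syllable 2 is /fwo/: onset /fw/, nucleus /o/, coda ∅.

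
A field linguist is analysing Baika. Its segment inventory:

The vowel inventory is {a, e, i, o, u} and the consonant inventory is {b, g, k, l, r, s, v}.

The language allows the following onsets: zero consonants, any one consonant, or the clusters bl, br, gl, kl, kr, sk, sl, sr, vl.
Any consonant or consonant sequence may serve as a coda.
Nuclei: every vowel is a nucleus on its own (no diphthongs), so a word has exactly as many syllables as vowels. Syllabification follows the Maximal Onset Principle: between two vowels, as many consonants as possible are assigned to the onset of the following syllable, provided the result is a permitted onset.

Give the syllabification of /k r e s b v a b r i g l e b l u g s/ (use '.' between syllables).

kresb.va.bri.gle.blugs

The vowels are e, a, i, e, u — 5 nuclei, so 5 syllables.
σ1/σ2 boundary: /sbv/ — longest licit onset from the right is /v/, leaving /sb/ as coda.
σ2/σ3 boundary: /br/ is a licit onset in full, so it all attaches to the next syllable.
σ3/σ4 boundary: /gl/ is a licit onset in full, so it all attaches to the next syllable.
σ4/σ5 boundary: /bl/ is a licit onset in full, so it all attaches to the next syllable.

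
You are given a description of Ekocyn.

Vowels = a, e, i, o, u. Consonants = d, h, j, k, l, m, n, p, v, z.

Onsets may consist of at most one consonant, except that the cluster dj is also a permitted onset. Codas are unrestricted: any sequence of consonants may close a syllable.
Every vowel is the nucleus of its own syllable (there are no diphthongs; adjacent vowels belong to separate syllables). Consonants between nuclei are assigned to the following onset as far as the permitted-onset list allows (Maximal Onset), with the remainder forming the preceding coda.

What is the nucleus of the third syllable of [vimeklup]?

Vowels present: i, e, u; each is a nucleus, giving 3 syllables.
The third nucleus (vowel 3 from the left) is /u/.

u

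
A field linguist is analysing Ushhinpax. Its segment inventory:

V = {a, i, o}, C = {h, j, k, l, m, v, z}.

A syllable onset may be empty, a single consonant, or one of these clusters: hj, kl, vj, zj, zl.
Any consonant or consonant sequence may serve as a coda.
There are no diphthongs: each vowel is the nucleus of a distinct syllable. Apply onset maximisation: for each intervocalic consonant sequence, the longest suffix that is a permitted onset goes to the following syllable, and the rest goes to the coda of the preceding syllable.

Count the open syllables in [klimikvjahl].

The vowels are i, i, a — 3 nuclei, so 3 syllables.
/i…i/ gap (V1→V2): just /m/ — single C goes to the following onset.
/i…a/ gap (V2→V3): /kvj/ — longest licit onset from the right is /vj/, leaving /k/ as coda.
Putting it together: kli.mik.vjahl.
Classifying each syllable: /kli/ (open), /mik/ (closed), /vjahl/ (closed).
Open syllables: 1.

1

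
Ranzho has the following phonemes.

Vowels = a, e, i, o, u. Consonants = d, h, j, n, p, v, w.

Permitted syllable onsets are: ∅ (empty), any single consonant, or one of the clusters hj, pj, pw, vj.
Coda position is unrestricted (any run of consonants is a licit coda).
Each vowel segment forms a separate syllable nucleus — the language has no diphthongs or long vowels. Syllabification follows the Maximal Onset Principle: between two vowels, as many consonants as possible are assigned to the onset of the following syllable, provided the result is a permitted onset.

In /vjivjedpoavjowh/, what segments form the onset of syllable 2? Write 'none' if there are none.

vj

The vowels are i, e, o, a, o — 5 nuclei, so 5 syllables.
V1 /i/ – V2 /e/: /vj/ is a licit onset in full, so it all attaches to the next syllable.
V2 /e/ – V3 /o/: cluster /dp/ — the longest permitted-onset suffix is /p/; onset = /p/, preceding coda = /d/.
V3 /o/ – V4 /a/: hiatus — the boundary sits between the two vowels.
V4 /a/ – V5 /o/: /vj/ — entire cluster is a permitted onset → onset /vj/, coda ∅.
So the parse is vji.vjed.po.a.vjowh.
Syllable 2 is /vjed/: onset /vj/, nucleus /e/, coda /d/.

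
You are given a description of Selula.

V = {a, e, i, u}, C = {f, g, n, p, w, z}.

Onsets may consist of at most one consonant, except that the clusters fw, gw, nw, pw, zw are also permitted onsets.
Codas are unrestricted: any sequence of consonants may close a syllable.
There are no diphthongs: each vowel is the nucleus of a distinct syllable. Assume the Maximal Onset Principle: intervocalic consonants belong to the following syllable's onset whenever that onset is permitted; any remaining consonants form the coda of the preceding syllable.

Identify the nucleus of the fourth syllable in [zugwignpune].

e

Nuclei (vowels): u, i, u, e → 4 syllables.
The fourth nucleus (vowel 4 from the left) is /e/.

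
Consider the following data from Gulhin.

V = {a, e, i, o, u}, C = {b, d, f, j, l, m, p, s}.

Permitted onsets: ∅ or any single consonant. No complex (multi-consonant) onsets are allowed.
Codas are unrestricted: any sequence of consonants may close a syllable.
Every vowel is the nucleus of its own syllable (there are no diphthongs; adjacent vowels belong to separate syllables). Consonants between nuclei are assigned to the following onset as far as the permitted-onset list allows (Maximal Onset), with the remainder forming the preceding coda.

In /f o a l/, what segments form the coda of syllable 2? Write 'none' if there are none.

The vowels are o, a — 2 nuclei, so 2 syllables.
/o…a/ gap (V1→V2): hiatus — the boundary sits between the two vowels.
So the parse is fo.al.
Syllable 2 is /al/: onset ∅, nucleus /a/, coda /l/.

l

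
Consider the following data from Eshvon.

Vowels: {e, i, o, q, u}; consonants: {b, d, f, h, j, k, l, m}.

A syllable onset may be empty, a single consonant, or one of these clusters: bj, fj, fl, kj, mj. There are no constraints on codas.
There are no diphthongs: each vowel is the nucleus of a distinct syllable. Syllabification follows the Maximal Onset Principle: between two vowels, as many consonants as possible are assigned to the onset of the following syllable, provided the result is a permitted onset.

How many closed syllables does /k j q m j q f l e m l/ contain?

1

Vowels present: q, q, e; each is a nucleus, giving 3 syllables.
/q…q/ gap (V1→V2): /mj/ — entire cluster is a permitted onset → onset /mj/, coda ∅.
/q…e/ gap (V2→V3): cluster /fl/ — /fl/ is itself a permitted onset, so the whole cluster goes right; preceding coda = ∅.
Syllabification: kjq.mjq.fleml.
Classifying each syllable: /kjq/ (open), /mjq/ (open), /fleml/ (closed).
Closed syllables: 1.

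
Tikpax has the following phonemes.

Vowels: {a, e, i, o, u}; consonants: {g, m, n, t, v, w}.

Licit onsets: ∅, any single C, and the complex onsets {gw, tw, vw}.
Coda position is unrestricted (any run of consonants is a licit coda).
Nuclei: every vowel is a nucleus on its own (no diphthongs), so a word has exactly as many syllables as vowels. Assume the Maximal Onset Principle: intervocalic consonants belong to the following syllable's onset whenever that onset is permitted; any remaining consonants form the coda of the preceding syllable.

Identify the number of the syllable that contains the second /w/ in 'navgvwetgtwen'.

Vowels present: a, e, e; each is a nucleus, giving 3 syllables.
/a…e/ gap (V1→V2): /vgvw/ splits as /vg/ + /vw/ (/vw/ is the longest suffix that is a licit onset).
/e…e/ gap (V2→V3): /tgtw/ splits as /tg/ + /tw/ (/tw/ is the longest suffix that is a licit onset).
Result: navg.vwetg.twen.
The second /w/ is in the onset of syllable 3 (/twen/).

3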